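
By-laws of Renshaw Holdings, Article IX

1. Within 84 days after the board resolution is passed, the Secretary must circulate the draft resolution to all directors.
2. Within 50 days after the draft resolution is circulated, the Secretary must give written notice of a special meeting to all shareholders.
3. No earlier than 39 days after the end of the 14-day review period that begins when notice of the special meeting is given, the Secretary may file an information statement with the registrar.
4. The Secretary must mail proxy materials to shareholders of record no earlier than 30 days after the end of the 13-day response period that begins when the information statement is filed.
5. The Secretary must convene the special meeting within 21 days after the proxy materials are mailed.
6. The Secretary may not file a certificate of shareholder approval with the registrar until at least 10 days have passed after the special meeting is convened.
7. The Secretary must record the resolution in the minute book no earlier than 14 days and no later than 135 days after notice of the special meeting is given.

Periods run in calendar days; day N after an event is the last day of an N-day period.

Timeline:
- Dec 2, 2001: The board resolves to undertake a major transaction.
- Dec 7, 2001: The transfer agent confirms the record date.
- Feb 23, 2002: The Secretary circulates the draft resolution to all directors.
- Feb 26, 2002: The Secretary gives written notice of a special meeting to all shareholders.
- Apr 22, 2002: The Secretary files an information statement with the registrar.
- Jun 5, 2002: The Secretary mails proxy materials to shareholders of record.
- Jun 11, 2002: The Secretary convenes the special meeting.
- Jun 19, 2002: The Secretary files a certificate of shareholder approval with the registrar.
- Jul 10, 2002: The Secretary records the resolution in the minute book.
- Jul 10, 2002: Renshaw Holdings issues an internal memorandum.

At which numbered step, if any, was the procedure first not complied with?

Step 6

Step 1 — counting 84 days from Dec 2, 2001 (when the board resolution is passed) gives a deadline of Feb 24, 2002; done Feb 23, 2002 — timely.
Step 2 — counting 50 days from Feb 23, 2002 (when the draft resolution is circulated) gives a deadline of Apr 14, 2002; completed Feb 26, 2002, before the deadline.
Step 3 — must wait 39 days from Mar 12, 2002 (end of the 14-day review period, which began when notice of the special meeting is given on Feb 26, 2002), so not before Apr 20, 2002; Apr 22, 2002 is on or after that date.
Step 4 — must wait 30 days from May 5, 2002 (end of the 13-day response period, which began when the information statement is filed on Apr 22, 2002), so not before Jun 4, 2002; done Jun 5, 2002, after the minimum wait.
Step 5 — counting 21 days from Jun 5, 2002 (when the proxy materials are mailed) gives a deadline of Jun 26, 2002; Jun 11, 2002 is within that limit.
Step 6 — must wait 10 days from Jun 11, 2002 (when the special meeting is convened), so not before Jun 21, 2002; acted on Jun 19, 2002, 2 days prematurely.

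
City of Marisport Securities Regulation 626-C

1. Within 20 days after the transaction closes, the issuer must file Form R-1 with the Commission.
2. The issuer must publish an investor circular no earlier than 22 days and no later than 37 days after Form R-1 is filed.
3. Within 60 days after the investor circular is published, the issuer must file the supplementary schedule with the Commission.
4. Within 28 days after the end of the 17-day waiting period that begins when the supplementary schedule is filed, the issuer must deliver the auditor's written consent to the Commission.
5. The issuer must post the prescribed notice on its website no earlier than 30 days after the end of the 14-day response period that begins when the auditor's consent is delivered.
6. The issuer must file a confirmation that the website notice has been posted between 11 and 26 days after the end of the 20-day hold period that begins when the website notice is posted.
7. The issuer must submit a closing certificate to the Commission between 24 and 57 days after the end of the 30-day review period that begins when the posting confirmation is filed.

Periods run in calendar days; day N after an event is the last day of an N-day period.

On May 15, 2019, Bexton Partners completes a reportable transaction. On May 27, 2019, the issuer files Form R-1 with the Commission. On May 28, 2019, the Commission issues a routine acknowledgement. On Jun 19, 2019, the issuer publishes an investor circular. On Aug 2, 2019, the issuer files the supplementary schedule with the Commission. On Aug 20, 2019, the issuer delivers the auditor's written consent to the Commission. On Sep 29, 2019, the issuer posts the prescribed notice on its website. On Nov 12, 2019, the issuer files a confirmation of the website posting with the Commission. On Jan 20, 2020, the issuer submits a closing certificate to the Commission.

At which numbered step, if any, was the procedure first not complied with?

(1) due by May 15, 2019 + 20 days = Jun 4, 2019; completed May 27, 2019, before the deadline.
(2) the permitted window runs from May 27, 2019 + 22 = Jun 18, 2019 to May 27, 2019 + 37 = Jul 3, 2019; done Jun 19, 2019, which is between those dates.
(3) due by Jun 19, 2019 + 60 days = Aug 18, 2019; Aug 2, 2019 is within that limit.
(4) due by Aug 19, 2019 + 28 days = Sep 16, 2019; Aug 20, 2019 is within that limit.
(5) permitted from Sep 3, 2019 + 30 days = Oct 3, 2019 onward; done Sep 29, 2019 — 4 days too early.
The analysis stops there.

Step 5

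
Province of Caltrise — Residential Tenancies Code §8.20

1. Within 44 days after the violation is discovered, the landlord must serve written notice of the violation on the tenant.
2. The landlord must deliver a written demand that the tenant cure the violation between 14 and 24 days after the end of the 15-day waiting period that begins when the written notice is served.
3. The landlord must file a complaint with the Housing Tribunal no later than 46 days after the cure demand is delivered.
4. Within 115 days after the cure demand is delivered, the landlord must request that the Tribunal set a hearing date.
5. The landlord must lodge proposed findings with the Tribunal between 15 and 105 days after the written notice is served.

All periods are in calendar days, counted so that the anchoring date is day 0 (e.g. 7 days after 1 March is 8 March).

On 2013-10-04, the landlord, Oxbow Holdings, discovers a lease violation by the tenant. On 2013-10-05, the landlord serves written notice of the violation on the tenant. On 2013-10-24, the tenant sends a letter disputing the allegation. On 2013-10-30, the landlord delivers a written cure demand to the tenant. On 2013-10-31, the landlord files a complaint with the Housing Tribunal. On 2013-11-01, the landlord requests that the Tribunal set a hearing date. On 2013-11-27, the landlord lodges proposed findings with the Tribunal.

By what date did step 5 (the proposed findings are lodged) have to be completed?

2014-01-18

Step 5 runs from 2013-10-05, when the written notice is served. The window is 15–105 days after 2013-10-05; it closes on 2014-01-18.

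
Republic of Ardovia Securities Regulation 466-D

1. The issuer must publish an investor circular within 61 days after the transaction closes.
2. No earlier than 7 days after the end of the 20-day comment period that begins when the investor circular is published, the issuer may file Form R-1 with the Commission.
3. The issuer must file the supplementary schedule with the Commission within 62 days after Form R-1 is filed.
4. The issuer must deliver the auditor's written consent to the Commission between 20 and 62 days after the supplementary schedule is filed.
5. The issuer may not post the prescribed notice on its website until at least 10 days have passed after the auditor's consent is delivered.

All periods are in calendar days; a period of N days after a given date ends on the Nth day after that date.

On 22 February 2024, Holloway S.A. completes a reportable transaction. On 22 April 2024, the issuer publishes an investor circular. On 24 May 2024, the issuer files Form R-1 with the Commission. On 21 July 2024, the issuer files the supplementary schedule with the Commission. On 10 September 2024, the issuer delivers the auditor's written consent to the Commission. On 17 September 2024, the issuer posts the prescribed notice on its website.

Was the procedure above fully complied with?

No

Step 1: 61 days after 22 February 2024 (when the transaction closes) is 23 April 2024; 22 April 2024 is within that limit.
Step 2: the earliest permitted date is 7 days after 12 May 2024 (end of the 20-day comment period, which began when the investor circular is published on 22 April 2024), i.e. 19 May 2024; 24 May 2024 is on or after that date.
Step 3: 62 days after 24 May 2024 (when Form R-1 is filed) is 25 July 2024; done 21 July 2024 — timely.
Step 4: the window is 20–62 days after 21 July 2024 (when the supplementary schedule is filed), so 10 August 2024 through 21 September 2024; done 10 September 2024 — within the window.
Step 5: the earliest permitted date is 10 days after 10 September 2024 (when the auditor's consent is delivered), i.e. 20 September 2024; 17 September 2024 is 3 days before the earliest permitted date.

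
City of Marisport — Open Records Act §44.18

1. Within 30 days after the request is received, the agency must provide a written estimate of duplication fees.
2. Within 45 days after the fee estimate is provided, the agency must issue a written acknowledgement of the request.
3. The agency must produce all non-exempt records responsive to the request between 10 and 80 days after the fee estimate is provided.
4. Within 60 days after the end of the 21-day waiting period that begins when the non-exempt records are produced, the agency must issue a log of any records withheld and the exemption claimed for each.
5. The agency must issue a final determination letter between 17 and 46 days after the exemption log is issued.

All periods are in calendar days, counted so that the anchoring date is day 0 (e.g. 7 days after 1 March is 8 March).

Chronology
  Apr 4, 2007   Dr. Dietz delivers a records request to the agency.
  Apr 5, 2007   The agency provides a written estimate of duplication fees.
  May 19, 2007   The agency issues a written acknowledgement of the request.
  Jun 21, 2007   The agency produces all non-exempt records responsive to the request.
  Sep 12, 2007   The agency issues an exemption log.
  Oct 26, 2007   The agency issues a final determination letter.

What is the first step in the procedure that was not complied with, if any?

Step 4

Step 1: 30 days after Apr 4, 2007 (when the request is received) is May 4, 2007; Apr 5, 2007 is within that limit.
Step 2: 45 days after Apr 5, 2007 (when the fee estimate is provided) is May 20, 2007; completed May 19, 2007, before the deadline.
Step 3: the window is 10–80 days after Apr 5, 2007 (when the fee estimate is provided), so Apr 15, 2007 through Jun 24, 2007; Jun 21, 2007 falls inside that range.
Step 4: 60 days after Jul 12, 2007 (end of the 21-day waiting period, which began when the non-exempt records are produced on Jun 21, 2007) is Sep 10, 2007; not done until Sep 12, 2007, 2 days after the deadline.
No need to go further; step 4 was not satisfied.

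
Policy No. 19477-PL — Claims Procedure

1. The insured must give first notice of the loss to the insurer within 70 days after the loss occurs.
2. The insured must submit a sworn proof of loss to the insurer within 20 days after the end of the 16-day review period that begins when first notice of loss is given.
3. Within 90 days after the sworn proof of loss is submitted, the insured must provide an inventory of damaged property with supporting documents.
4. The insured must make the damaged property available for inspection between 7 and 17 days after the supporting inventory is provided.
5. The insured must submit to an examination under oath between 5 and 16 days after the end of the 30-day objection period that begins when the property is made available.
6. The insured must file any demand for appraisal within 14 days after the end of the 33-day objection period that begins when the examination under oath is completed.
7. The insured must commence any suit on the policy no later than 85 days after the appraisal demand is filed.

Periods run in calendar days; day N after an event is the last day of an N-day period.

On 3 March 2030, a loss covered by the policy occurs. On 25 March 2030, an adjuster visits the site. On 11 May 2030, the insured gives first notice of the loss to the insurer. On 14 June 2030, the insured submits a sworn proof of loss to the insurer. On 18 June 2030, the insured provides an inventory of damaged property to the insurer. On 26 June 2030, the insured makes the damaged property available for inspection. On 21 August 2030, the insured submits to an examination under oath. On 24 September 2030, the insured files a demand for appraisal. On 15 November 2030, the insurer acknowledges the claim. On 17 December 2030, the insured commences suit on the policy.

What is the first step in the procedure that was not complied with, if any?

Step 5

(1) due by 3 March 2030 + 70 days = 12 May 2030; completed 11 May 2030, before the deadline.
(2) due by 27 May 2030 + 20 days = 16 June 2030; 14 June 2030 is within that limit.
(3) due by 14 June 2030 + 90 days = 12 September 2030; completed 18 June 2030, before the deadline.
(4) the permitted window runs from 18 June 2030 + 7 = 25 June 2030 to 18 June 2030 + 17 = 5 July 2030; done 26 June 2030 — within the window.
(5) the permitted window runs from 26 July 2030 + 5 = 31 July 2030 to 26 July 2030 + 16 = 11 August 2030; 21 August 2030 is 10 days past the end of the window.
Later steps need not be reached.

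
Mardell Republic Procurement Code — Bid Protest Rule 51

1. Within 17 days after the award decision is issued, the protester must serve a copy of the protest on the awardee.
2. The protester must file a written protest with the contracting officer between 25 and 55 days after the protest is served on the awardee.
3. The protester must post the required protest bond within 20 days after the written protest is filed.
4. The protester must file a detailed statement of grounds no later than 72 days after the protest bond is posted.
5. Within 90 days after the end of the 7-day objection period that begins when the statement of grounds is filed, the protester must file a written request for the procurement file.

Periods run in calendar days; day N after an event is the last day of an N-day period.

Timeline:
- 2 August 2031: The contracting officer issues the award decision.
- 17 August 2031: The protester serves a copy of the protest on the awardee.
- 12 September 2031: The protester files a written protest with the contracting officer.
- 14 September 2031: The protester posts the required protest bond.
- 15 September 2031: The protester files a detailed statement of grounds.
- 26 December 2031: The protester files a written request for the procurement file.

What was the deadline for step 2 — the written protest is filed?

11 October 2031

Step 2 runs from 17 August 2031, when the protest is served on the awardee. The window is 25–55 days after 17 August 2031; it closes on 11 October 2031.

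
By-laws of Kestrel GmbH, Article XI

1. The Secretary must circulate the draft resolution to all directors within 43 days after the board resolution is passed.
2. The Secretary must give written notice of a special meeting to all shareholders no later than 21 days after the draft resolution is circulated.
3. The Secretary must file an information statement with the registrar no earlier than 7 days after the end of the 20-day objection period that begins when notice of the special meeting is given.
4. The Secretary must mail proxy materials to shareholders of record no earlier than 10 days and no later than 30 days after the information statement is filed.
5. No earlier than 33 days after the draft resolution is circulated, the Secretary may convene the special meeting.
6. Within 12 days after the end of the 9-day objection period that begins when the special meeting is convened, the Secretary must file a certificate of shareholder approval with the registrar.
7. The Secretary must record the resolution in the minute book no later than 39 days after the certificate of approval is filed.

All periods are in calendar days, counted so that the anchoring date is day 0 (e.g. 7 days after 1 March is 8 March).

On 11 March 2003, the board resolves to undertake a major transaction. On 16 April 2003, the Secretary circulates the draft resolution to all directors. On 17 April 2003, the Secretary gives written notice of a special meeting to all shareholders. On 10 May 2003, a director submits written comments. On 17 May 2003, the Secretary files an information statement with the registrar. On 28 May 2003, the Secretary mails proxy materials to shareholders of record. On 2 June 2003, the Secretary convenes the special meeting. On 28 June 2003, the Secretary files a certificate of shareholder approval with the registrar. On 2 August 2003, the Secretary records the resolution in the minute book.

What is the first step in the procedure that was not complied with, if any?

Step 1: 43 days after 11 March 2003 (when the board resolution is passed) is 23 April 2003; 16 April 2003 is within that limit.
Step 2: 21 days after 16 April 2003 (when the draft resolution is circulated) is 7 May 2003; completed 17 April 2003, before the deadline.
Step 3: the earliest permitted date is 7 days after 7 May 2003 (end of the 20-day objection period, which began when notice of the special meeting is given on 17 April 2003), i.e. 14 May 2003; done 17 May 2003 — permitted.
Step 4: the window is 10–30 days after 17 May 2003 (when the information statement is filed), so 27 May 2003 through 16 June 2003; done 28 May 2003, which is between those dates.
Step 5: the earliest permitted date is 33 days after 16 April 2003 (when the draft resolution is circulated), i.e. 19 May 2003; done 2 June 2003, after the minimum wait.
Step 6: 12 days after 11 June 2003 (end of the 9-day objection period, which began when the special meeting is convened on 2 June 2003) is 23 June 2003; not done until 28 June 2003, 5 days after the deadline.
The analysis stops there.

Step 6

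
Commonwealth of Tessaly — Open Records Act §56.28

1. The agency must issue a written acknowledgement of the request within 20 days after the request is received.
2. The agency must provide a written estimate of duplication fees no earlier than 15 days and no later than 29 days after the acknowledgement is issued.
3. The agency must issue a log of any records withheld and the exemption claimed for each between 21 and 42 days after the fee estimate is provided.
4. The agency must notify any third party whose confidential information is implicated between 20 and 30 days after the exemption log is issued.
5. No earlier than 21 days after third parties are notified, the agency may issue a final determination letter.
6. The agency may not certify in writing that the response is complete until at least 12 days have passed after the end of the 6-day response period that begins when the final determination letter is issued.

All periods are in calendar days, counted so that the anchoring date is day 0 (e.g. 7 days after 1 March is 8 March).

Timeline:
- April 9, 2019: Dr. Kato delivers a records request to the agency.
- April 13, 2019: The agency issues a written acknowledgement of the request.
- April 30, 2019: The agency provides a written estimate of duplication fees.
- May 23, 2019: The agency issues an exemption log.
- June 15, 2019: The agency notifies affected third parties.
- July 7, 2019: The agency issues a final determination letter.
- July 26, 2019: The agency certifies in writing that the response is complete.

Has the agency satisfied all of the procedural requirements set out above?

Yes

Step 1: 20 days after April 9, 2019 (when the request is received) is April 29, 2019; completed April 13, 2019, before the deadline.
Step 2: the window is 15–29 days after April 13, 2019 (when the acknowledgement is issued), so April 28, 2019 through May 12, 2019; done April 30, 2019, which is between those dates.
Step 3: the window is 21–42 days after April 30, 2019 (when the fee estimate is provided), so May 21, 2019 through June 11, 2019; May 23, 2019 falls inside that range.
Step 4: the window is 20–30 days after May 23, 2019 (when the exemption log is issued), so June 12, 2019 through June 22, 2019; June 15, 2019 falls inside that range.
Step 5: the earliest permitted date is 21 days after June 15, 2019 (when third parties are notified), i.e. July 6, 2019; done July 7, 2019, after the minimum wait.
Step 6: the earliest permitted date is 12 days after July 13, 2019 (end of the 6-day response period, which began when the final determination letter is issued on July 7, 2019), i.e. July 25, 2019; done July 26, 2019 — permitted.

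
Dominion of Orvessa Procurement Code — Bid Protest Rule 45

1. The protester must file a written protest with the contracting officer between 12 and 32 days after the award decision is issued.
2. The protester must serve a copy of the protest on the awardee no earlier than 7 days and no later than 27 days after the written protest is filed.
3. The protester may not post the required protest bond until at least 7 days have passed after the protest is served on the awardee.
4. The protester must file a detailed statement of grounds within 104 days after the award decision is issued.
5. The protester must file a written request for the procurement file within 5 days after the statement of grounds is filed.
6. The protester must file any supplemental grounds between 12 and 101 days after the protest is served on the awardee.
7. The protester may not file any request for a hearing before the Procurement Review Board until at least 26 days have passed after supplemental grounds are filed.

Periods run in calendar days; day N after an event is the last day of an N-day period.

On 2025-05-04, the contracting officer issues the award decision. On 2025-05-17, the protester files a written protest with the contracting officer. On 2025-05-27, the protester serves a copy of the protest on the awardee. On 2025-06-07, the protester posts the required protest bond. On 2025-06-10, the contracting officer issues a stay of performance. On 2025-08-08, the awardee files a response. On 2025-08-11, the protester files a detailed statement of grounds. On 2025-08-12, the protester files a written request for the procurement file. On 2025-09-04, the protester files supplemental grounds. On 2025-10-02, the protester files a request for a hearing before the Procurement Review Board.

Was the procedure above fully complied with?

Yes

(1) the permitted window runs from 2025-05-04 + 12 = 2025-05-16 to 2025-05-04 + 32 = 2025-06-05; done 2025-05-17, which is between those dates.
(2) the permitted window runs from 2025-05-17 + 7 = 2025-05-24 to 2025-05-17 + 27 = 2025-06-13; done 2025-05-27, which is between those dates.
(3) permitted from 2025-05-27 + 7 days = 2025-06-03 onward; 2025-06-07 is on or after that date.
(4) due by 2025-05-04 + 104 days = 2025-08-16; completed 2025-08-11, before the deadline.
(5) due by 2025-08-11 + 5 days = 2025-08-16; completed 2025-08-12, before the deadline.
(6) the permitted window runs from 2025-05-27 + 12 = 2025-06-08 to 2025-05-27 + 101 = 2025-09-05; 2025-09-04 falls inside that range.
(7) permitted from 2025-09-04 + 26 days = 2025-09-30 onward; 2025-10-02 is on or after that date.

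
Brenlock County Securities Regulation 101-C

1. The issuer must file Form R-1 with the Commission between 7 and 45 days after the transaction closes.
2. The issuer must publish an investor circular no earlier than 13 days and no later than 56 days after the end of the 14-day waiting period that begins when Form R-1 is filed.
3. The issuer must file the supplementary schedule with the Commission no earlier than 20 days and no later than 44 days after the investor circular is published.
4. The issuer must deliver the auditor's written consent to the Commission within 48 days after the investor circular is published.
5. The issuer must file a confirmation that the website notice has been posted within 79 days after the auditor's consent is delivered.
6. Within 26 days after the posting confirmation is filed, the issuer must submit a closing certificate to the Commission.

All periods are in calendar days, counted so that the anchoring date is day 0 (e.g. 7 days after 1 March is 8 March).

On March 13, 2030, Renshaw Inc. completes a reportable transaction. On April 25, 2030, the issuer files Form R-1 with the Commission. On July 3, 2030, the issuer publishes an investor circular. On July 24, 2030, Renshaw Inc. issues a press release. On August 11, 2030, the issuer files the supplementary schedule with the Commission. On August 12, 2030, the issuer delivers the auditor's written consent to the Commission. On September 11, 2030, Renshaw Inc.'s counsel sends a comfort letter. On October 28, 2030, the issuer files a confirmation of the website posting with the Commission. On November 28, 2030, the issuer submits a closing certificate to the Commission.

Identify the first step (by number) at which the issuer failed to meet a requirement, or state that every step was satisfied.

Step 6

Step 1 — 7 and 45 days from March 13, 2030 (when the transaction closes) are March 20, 2030 and April 27, 2030 respectively; done April 25, 2030, which is between those dates.
Step 2 — 13 and 56 days from May 9, 2030 (end of the 14-day waiting period, which began when Form R-1 is filed on April 25, 2030) are May 22, 2030 and July 4, 2030 respectively; done July 3, 2030, which is between those dates.
Step 3 — 20 and 44 days from July 3, 2030 (when the investor circular is published) are July 23, 2030 and August 16, 2030 respectively; August 11, 2030 falls inside that range.
Step 4 — counting 48 days from July 3, 2030 (when the investor circular is published) gives a deadline of August 20, 2030; done August 12, 2030 — timely.
Step 5 — counting 79 days from August 12, 2030 (when the auditor's consent is delivered) gives a deadline of October 30, 2030; completed October 28, 2030, before the deadline.
Step 6 — counting 26 days from October 28, 2030 (when the posting confirmation is filed) gives a deadline of November 23, 2030; not done until November 28, 2030, 5 days after the deadline.
Later steps need not be reached.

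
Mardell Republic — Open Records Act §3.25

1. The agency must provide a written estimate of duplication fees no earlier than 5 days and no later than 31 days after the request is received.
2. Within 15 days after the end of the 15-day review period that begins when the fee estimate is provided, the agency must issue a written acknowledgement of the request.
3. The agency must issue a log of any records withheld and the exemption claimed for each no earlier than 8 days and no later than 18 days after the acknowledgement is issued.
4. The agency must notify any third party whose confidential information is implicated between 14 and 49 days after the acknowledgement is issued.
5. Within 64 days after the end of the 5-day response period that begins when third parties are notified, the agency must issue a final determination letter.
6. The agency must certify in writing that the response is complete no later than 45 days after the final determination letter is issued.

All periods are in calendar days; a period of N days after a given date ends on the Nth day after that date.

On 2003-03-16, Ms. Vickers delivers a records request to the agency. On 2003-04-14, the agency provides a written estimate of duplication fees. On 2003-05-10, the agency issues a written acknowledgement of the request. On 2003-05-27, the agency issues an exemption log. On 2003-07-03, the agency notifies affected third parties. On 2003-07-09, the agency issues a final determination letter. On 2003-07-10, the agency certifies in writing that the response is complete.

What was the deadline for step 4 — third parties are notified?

Step 4 runs from 2003-05-10, when the acknowledgement is issued. The window is 14–49 days after 2003-05-10; it closes on 2003-06-28.

2003-06-28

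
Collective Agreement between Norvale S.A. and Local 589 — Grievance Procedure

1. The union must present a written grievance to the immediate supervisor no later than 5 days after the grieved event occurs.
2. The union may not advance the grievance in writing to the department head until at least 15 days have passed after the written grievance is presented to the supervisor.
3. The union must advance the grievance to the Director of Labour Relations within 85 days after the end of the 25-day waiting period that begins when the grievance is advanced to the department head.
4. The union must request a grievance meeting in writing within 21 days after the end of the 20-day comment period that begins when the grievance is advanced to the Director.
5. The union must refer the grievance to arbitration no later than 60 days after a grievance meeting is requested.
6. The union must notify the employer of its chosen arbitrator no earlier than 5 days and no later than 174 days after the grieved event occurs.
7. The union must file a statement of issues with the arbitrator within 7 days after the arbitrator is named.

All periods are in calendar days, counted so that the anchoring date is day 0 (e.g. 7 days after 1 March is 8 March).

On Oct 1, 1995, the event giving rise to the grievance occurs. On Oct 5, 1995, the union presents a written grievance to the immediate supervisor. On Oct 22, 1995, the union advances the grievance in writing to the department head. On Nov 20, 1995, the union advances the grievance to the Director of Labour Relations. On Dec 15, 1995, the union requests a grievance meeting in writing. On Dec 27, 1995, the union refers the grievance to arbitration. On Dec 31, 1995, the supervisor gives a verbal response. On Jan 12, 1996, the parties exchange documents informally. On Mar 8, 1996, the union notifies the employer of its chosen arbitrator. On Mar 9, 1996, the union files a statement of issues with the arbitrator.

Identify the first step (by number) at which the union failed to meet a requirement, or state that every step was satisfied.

Step 1: 5 days after Oct 1, 1995 (when the grieved event occurs) is Oct 6, 1995; done Oct 5, 1995 — timely.
Step 2: the earliest permitted date is 15 days after Oct 5, 1995 (when the written grievance is presented to the supervisor), i.e. Oct 20, 1995; done Oct 22, 1995 — permitted.
Step 3: 85 days after Nov 16, 1995 (end of the 25-day waiting period, which began when the grievance is advanced to the department head on Oct 22, 1995) is Feb 9, 1996; done Nov 20, 1995 — timely.
Step 4: 21 days after Dec 10, 1995 (end of the 20-day comment period, which began when the grievance is advanced to the Director on Nov 20, 1995) is Dec 31, 1995; completed Dec 15, 1995, before the deadline.
Step 5: 60 days after Dec 15, 1995 (when a grievance meeting is requested) is Feb 13, 1996; completed Dec 27, 1995, before the deadline.
Step 6: the window is 5–174 days after Oct 1, 1995 (when the grieved event occurs), so Oct 6, 1995 through Mar 23, 1996; done Mar 8, 1996 — within the window.
Step 7: 7 days after Mar 8, 1996 (when the arbitrator is named) is Mar 15, 1996; completed Mar 9, 1996, before the deadline.

None — every step was satisfied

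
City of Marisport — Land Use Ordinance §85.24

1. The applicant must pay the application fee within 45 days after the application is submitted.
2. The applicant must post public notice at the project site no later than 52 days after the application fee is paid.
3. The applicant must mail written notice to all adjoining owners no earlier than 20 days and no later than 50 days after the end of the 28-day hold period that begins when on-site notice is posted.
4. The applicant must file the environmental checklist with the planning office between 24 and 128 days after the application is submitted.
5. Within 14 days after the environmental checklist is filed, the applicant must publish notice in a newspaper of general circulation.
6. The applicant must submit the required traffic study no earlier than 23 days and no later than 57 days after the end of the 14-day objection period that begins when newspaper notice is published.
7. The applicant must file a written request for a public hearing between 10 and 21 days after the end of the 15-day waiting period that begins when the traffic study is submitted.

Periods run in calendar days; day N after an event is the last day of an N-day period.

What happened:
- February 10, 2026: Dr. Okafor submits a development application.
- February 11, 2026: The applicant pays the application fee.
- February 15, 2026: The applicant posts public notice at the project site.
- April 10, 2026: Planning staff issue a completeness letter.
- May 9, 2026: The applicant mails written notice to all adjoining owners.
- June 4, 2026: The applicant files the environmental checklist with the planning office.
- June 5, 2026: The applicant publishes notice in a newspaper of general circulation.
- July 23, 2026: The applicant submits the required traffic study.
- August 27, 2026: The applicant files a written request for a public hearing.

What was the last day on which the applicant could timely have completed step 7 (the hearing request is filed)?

August 28, 2026

The traffic study is submitted on July 23, 2026; the 15-day waiting period therefore ends August 7, 2026, and step 7 runs from that date. The window is 10–21 days after August 7, 2026; it closes on August 28, 2026.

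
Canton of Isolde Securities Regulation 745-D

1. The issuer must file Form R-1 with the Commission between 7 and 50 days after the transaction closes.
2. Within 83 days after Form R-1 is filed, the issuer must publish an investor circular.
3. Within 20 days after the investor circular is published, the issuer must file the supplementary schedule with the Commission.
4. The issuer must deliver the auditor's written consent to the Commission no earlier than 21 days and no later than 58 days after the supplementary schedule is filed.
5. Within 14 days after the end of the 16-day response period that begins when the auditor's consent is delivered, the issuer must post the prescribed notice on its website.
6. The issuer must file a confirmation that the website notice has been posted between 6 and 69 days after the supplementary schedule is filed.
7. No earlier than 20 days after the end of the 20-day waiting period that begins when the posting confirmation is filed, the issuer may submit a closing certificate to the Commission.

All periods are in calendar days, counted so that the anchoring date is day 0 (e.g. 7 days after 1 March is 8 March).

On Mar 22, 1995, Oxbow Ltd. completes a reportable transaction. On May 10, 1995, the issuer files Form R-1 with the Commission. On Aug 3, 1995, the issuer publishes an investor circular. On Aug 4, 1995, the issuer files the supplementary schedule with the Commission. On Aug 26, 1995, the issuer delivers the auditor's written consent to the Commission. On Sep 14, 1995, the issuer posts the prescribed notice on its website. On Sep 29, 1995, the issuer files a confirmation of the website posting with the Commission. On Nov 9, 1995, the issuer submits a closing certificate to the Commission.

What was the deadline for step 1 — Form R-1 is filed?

May 11, 1995

Step 1 runs from Mar 22, 1995, when the transaction closes. The window is 7–50 days after Mar 22, 1995; it closes on May 11, 1995.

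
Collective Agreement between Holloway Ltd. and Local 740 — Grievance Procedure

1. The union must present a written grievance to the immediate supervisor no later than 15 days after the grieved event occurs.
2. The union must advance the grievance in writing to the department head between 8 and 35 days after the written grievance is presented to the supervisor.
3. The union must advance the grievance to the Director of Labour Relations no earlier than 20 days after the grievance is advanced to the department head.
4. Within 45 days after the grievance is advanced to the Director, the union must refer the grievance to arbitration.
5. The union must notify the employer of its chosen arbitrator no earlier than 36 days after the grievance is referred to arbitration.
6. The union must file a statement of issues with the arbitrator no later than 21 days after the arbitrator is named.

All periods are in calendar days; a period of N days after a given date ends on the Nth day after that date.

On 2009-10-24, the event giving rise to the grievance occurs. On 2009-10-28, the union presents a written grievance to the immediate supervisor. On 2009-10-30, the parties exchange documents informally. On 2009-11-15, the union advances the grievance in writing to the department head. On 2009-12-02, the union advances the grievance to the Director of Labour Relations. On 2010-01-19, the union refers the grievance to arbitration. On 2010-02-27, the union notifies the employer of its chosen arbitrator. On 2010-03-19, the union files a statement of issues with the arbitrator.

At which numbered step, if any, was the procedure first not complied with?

Step 3

Step 1 — counting 15 days from 2009-10-24 (when the grieved event occurs) gives a deadline of 2009-11-08; done 2009-10-28 — timely.
Step 2 — 8 and 35 days from 2009-10-28 (when the written grievance is presented to the supervisor) are 2009-11-05 and 2009-12-02 respectively; 2009-11-15 falls inside that range.
Step 3 — must wait 20 days from 2009-11-15 (when the grievance is advanced to the department head), so not before 2009-12-05; 2009-12-02 is 3 days before the earliest permitted date.
The procedure was therefore not followed at step 3.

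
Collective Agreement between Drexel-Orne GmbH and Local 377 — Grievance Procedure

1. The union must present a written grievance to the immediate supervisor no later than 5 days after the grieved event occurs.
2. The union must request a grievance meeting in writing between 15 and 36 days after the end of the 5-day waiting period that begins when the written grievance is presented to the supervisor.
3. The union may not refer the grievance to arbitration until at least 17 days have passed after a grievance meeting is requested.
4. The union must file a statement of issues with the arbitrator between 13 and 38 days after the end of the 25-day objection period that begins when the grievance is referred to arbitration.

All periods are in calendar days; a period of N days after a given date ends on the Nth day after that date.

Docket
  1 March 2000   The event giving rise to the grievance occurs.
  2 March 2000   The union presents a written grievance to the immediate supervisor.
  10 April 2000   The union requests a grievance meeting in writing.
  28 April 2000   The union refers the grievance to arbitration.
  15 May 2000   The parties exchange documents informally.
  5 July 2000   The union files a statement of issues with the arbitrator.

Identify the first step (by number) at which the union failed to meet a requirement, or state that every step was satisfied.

Step 4

Step 1: 5 days after 1 March 2000 (when the grieved event occurs) is 6 March 2000; done 2 March 2000 — timely.
Step 2: the window is 15–36 days after 7 March 2000 (end of the 5-day waiting period, which began when the written grievance is presented to the supervisor on 2 March 2000), so 22 March 2000 through 12 April 2000; done 10 April 2000 — within the window.
Step 3: the earliest permitted date is 17 days after 10 April 2000 (when a grievance meeting is requested), i.e. 27 April 2000; 28 April 2000 is on or after that date.
Step 4: the window is 13–38 days after 23 May 2000 (end of the 25-day objection period, which began when the grievance is referred to arbitration on 28 April 2000), so 5 June 2000 through 30 June 2000; done 5 July 2000 — 5 days after the window closed.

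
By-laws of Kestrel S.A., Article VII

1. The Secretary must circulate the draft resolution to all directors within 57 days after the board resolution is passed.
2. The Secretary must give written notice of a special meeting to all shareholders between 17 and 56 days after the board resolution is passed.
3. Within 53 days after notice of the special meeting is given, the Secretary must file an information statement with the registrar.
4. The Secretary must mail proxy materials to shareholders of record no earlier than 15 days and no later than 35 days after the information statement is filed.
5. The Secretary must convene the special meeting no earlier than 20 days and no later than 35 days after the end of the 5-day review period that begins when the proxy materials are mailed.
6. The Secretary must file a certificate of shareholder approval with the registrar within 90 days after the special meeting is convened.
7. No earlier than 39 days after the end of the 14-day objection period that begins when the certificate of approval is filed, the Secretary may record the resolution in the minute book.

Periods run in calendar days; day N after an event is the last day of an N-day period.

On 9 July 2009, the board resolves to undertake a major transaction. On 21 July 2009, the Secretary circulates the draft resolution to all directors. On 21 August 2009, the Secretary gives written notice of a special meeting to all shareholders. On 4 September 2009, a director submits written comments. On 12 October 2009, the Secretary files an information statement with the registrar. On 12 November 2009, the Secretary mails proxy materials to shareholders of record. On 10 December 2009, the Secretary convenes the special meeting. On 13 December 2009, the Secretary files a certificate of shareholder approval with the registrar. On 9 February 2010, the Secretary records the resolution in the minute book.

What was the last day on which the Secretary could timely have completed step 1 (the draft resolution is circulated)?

Step 1 runs from 9 July 2009, when the board resolution is passed. 57 days after 9 July 2009 is 4 September 2009.

4 September 2009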